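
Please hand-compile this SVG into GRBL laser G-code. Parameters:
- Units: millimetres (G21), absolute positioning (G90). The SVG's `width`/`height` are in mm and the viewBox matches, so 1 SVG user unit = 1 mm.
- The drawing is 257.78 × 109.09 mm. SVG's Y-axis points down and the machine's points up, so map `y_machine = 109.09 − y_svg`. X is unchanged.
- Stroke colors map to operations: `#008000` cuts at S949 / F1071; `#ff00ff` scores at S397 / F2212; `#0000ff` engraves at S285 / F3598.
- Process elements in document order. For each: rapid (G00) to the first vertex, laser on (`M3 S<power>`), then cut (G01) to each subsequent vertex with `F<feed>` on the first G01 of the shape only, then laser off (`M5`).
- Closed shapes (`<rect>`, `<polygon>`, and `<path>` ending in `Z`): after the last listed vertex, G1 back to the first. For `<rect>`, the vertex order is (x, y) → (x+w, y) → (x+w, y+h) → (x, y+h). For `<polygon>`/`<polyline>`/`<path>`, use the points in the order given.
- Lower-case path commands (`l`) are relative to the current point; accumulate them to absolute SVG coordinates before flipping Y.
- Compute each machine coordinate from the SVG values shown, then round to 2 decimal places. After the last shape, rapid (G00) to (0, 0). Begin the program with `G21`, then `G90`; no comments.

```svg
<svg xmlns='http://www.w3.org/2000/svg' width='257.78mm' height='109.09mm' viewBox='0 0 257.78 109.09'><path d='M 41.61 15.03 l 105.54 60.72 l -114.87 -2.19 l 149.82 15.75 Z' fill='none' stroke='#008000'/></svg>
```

G21
G90
G00 X41.61 Y94.06
M3 S949
G01 X147.15 Y33.34 F1071
G01 X32.28 Y35.53
G01 X182.10 Y19.78
G01 X41.61 Y94.06
M5
G00 X0.00 Y0.00

viewBox `0 0 257.78 109.09` with mm width/height → 1 unit = 1 mm. Flip: y_m = 109.09 − y_svg.

**Shape 1** — `<path>` closed polygon, stroke `#008000` → cut (S949, F1071). Machine vertices: (41.61,94.06) → (147.15,33.34) → (32.28,35.53) → (182.10,19.78) → (41.61,94.06). Closed: final G1 returns to the first vertex.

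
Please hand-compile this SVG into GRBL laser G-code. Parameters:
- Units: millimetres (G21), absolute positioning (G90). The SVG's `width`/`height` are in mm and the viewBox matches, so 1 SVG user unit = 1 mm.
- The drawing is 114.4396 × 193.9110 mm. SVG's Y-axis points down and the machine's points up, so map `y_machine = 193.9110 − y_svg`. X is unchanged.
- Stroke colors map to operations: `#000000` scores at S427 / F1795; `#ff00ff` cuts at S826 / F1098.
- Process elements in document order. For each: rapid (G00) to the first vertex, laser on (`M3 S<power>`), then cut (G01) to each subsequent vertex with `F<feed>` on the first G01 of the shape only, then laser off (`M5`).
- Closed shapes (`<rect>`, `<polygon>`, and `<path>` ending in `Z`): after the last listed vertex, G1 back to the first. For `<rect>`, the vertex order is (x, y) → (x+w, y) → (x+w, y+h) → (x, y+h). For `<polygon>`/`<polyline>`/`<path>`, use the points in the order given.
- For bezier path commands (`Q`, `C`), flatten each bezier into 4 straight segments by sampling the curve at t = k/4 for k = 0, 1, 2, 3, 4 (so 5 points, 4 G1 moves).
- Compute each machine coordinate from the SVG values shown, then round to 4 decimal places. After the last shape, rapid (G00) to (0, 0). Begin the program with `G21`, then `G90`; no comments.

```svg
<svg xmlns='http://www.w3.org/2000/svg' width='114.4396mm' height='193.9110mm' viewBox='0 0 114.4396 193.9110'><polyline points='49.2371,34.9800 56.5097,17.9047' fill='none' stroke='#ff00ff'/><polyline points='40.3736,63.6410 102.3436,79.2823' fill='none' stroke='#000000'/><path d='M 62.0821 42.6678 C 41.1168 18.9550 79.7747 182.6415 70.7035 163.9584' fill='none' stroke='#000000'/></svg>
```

G21
G90
G00 X49.2371 Y158.9310
M3 S826
G01 X56.5097 Y176.0063 F1098
M5
G00 X40.3736 Y130.2700
M3 S427
G01 X102.3436 Y114.6287 F1795
M5
G00 X62.0821 Y151.2432
M3 S427
G01 X55.8601 Y139.6681 F1795
G01 X61.9325 Y92.4840
G01 X70.2351 Y44.3569
G01 X70.7035 Y29.9526
M5
G00 X0.0000 Y0.0000

1 u = 1 mm; y_m = 193.9110 − y.

[1] `<polyline>` line segment, #ff00ff→cut S826 F1098: (49.2371,158.9310) → (56.5097,176.0063)

[2] `<polyline>` line segment, #000000→score S427 F1795: (40.3736,130.2700) → (102.3436,114.6287)

[3] `<path>` cubic bezier, #000000→score S427 F1795: (62.0821,151.2432) → (55.8601,139.6681) → (61.9325,92.4840) → (70.2351,44.3569) → (70.7035,29.9526)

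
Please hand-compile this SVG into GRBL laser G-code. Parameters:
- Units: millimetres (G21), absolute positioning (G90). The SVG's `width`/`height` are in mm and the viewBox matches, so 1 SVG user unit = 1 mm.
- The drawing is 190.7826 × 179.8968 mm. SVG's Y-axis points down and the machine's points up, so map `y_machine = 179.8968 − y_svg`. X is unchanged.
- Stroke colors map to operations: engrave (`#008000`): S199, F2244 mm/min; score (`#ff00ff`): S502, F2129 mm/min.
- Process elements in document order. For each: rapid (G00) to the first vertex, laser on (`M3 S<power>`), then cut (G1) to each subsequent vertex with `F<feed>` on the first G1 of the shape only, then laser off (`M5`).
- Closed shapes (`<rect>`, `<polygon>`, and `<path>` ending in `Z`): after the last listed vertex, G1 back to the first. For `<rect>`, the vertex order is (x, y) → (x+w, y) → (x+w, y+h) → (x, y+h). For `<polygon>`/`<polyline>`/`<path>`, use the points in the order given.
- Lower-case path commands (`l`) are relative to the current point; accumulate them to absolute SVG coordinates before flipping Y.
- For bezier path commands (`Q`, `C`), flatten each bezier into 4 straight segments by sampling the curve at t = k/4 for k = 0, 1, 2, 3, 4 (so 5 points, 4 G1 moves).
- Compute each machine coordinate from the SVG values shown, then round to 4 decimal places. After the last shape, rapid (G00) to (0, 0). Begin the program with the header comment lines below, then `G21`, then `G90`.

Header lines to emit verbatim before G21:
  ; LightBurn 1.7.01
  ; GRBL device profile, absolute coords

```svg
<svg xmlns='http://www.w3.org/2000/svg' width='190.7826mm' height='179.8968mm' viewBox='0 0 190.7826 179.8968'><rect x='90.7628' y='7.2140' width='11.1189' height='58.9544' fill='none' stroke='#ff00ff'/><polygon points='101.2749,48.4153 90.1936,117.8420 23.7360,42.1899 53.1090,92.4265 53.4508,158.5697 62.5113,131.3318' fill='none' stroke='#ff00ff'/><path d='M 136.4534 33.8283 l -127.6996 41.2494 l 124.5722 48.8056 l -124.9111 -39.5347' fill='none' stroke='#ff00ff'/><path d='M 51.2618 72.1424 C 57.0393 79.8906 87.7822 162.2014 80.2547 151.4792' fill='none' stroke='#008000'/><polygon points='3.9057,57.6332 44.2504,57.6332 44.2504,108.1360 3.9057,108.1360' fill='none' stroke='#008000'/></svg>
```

1 u = 1 mm; y_m = 179.8968 − y.

[1] `<rect>` rectangle, #ff00ff→score S502 F2129: (90.7628,172.6828) → (101.8817,172.6828) → (101.8817,113.7284) → (90.7628,113.7284) → (90.7628,172.6828) (closed)

[2] `<polygon>` closed polygon, #ff00ff→score S502 F2129: (101.2749,131.4815) → (90.1936,62.0548) → (23.7360,137.7069) → (53.1090,87.4703) → (53.4508,21.3271) → (62.5113,48.5650) → (101.2749,131.4815) (closed)

[3] `<path>` open polyline, #ff00ff→score S502 F2129: (136.4534,146.0685) → (8.7538,104.8191) → (133.3260,56.0135) → (8.4149,95.5482)

[4] `<path>` cubic bezier, #008000→engrave S199 F2244: (51.2618,107.7544) → (59.2879,90.5814) → (70.7476,61.1596) → (79.7127,35.2010) → (80.2547,28.4176)

[5] `<polygon>` rectangle, #008000→engrave S199 F2244: (3.9057,122.2636) → (44.2504,122.2636) → (44.2504,71.7608) → (3.9057,71.7608) → (3.9057,122.2636) (closed)

; LightBurn 1.7.01
; GRBL device profile, absolute coords
G21
G90
G00 X90.7628 Y172.6828
M3 S502
G1 X101.8817 Y172.6828 F2129
G1 X101.8817 Y113.7284
G1 X90.7628 Y113.7284
G1 X90.7628 Y172.6828
M5
G00 X101.2749 Y131.4815
M3 S502
G1 X90.1936 Y62.0548 F2129
G1 X23.7360 Y137.7069
G1 X53.1090 Y87.4703
G1 X53.4508 Y21.3271
G1 X62.5113 Y48.5650
G1 X101.2749 Y131.4815
M5
G00 X136.4534 Y146.0685
M3 S502
G1 X8.7538 Y104.8191 F2129
G1 X133.3260 Y56.0135
G1 X8.4149 Y95.5482
M5
G00 X51.2618 Y107.7544
M3 S199
G1 X59.2879 Y90.5814 F2244
G1 X70.7476 Y61.1596
G1 X79.7127 Y35.2010
G1 X80.2547 Y28.4176
M5
G00 X3.9057 Y122.2636
M3 S199
G1 X44.2504 Y122.2636 F2244
G1 X44.2504 Y71.7608
G1 X3.9057 Y71.7608
G1 X3.9057 Y122.2636
M5
G00 X0.0000 Y0.0000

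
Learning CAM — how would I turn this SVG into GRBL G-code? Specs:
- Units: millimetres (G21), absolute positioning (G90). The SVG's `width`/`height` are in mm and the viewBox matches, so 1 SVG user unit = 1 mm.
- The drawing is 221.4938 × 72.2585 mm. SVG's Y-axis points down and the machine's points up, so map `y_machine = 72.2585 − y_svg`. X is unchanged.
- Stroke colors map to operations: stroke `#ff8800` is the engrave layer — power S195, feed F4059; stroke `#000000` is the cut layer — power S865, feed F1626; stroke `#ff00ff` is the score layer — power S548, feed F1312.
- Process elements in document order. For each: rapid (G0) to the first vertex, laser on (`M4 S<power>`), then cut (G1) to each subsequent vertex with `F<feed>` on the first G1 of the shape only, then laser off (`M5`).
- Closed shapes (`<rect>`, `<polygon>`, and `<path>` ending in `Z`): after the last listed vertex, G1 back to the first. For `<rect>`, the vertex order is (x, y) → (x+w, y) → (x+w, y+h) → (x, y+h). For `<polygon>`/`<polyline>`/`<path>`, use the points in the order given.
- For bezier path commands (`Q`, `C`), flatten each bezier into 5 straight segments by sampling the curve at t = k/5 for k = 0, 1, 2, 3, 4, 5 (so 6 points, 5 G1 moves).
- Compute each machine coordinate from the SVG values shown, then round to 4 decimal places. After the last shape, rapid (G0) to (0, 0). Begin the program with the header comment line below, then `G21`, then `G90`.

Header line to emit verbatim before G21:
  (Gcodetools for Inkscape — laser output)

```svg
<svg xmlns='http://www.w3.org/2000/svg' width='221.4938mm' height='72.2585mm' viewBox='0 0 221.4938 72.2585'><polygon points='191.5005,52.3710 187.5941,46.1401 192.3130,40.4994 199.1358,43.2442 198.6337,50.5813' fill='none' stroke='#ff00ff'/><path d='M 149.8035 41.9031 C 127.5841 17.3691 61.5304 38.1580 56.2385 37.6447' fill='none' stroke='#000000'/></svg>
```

viewBox `0 0 221.4938 72.2585` with mm width/height → 1 unit = 1 mm. Flip: y_m = 72.2585 − y_svg.

**Shape 1** — `<polygon>` regular polygon, stroke `#ff00ff` → score (S548, F1312). Machine vertices: (191.5005,19.8875) → (187.5941,26.1184) → (192.3130,31.7591) → (199.1358,29.0143) → (198.6337,21.6772) → (191.5005,19.8875). Closed: final G1 returns to the first vertex.

**Shape 2** — `<path>` cubic bezier, stroke `#000000` → cut (S865, F1626). Control points (SVG): P0=(149.8035,41.9031), P1=(127.5841,17.3691), P2=(61.5304,38.1580), P3=(56.2385,37.6447); sampled at t=k/5. Machine vertices: (149.8035,30.3554) → (132.0485,40.1701) → (108.7939,42.3052) → (85.0603,39.9589) → (65.8683,36.3291) → (56.2385,34.6138). Open path.

(Gcodetools for Inkscape — laser output)
G21
G90
G0 X191.5005 Y19.8875
M4 S548
G1 X187.5941 Y26.1184 F1312
G1 X192.3130 Y31.7591
G1 X199.1358 Y29.0143
G1 X198.6337 Y21.6772
G1 X191.5005 Y19.8875
M5
G0 X149.8035 Y30.3554
M4 S865
G1 X132.0485 Y40.1701 F1626
G1 X108.7939 Y42.3052
G1 X85.0603 Y39.9589
G1 X65.8683 Y36.3291
G1 X56.2385 Y34.6138
M5
G0 X0.0000 Y0.0000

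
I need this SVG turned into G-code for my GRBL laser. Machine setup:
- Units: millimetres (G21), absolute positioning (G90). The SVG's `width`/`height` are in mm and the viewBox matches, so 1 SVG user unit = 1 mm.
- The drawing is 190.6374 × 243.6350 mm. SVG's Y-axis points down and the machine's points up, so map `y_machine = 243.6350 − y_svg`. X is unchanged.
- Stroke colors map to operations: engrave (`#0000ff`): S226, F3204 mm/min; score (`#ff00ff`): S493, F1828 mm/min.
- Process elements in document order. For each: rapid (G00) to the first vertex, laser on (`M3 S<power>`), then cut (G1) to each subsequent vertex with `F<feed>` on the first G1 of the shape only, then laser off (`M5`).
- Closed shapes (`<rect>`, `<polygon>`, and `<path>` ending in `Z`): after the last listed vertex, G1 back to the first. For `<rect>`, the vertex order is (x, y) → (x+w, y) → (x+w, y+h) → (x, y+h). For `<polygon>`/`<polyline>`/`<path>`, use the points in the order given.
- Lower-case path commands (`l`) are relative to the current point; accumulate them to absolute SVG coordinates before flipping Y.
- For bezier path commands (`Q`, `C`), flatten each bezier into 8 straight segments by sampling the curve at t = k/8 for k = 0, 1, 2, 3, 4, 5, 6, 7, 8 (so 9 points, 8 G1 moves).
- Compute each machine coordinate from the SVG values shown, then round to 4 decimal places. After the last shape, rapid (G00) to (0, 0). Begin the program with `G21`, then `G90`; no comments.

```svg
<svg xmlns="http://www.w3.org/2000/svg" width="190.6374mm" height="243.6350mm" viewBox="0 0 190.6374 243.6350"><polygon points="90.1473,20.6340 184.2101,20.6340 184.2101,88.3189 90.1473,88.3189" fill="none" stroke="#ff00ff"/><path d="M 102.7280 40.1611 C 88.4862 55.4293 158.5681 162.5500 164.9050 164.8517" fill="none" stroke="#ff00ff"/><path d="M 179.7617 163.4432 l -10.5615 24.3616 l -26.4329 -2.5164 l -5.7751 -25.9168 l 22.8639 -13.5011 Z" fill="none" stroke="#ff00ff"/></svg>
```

Since the viewBox matches the mm dimensions, user units are millimetres directly. The only transform is the Y-flip y_m = 243.6350 − y_svg.

Shape 1 is a rectangle drawn with `<polygon>`. Its stroke #ff00ff means score at S493, F1828. After flipping Y the toolpath is (90.1473,223.0010) → (184.2101,223.0010) → (184.2101,155.3161) → (90.1473,155.3161) → (90.1473,223.0010), returning to the start.

Shape 2 is a cubic bezier drawn with `<path>`. Its stroke #ff00ff means score at S493, F1828. After flipping Y the toolpath is (102.7280,203.4739) → (101.0508,193.8269) → (105.5438,177.8734) → (114.4717,157.9183) → (126.0995,136.2662) → (138.6919,115.2219) → (150.5137,97.0901) → (159.8298,84.1757) → (164.9050,78.7833).

Shape 3 is a regular polygon drawn with `<path>`. Its stroke #ff00ff means score at S493, F1828. After flipping Y the toolpath is (179.7617,80.1918) → (169.2002,55.8302) → (142.7673,58.3466) → (136.9922,84.2634) → (159.8561,97.7645) → (179.7617,80.1918), returning to the start.

G21
G90
G00 X90.1473 Y223.0010
M3 S493
G1 X184.2101 Y223.0010 F1828
G1 X184.2101 Y155.3161
G1 X90.1473 Y155.3161
G1 X90.1473 Y223.0010
M5
G00 X102.7280 Y203.4739
M3 S493
G1 X101.0508 Y193.8269 F1828
G1 X105.5438 Y177.8734
G1 X114.4717 Y157.9183
G1 X126.0995 Y136.2662
G1 X138.6919 Y115.2219
G1 X150.5137 Y97.0901
G1 X159.8298 Y84.1757
G1 X164.9050 Y78.7833
M5
G00 X179.7617 Y80.1918
M3 S493
G1 X169.2002 Y55.8302 F1828
G1 X142.7673 Y58.3466
G1 X136.9922 Y84.2634
G1 X159.8561 Y97.7645
G1 X179.7617 Y80.1918
M5
G00 X0.0000 Y0.0000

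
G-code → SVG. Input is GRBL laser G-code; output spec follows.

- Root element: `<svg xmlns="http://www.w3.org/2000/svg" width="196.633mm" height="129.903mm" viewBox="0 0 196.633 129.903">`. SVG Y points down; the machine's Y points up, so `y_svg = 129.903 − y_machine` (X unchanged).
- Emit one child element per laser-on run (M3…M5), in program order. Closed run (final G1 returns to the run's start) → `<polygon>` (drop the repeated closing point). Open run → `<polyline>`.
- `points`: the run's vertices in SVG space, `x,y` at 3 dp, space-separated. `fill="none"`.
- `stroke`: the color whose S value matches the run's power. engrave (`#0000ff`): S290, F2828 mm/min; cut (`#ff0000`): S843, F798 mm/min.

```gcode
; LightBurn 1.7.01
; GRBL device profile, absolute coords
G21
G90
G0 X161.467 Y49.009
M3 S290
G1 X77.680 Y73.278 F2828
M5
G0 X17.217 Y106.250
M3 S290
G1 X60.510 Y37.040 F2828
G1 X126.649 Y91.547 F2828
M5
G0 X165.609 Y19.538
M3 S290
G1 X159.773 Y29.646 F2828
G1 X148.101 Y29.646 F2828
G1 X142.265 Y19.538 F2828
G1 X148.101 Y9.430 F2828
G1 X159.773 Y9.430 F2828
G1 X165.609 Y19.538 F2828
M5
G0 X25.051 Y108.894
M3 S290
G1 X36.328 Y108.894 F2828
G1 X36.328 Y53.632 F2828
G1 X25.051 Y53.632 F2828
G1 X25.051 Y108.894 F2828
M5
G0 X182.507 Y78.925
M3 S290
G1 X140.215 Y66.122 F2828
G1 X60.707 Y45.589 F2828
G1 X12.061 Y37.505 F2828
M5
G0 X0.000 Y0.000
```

<svg xmlns="http://www.w3.org/2000/svg" width="196.633mm" height="129.903mm" viewBox="0 0 196.633 129.903">
  <polyline points="161.467,80.894 77.680,56.625" fill="none" stroke="#0000ff"/>
  <polyline points="17.217,23.653 60.510,92.863 126.649,38.356" fill="none" stroke="#0000ff"/>
  <polygon points="165.609,110.365 159.773,100.257 148.101,100.257 142.265,110.365 148.101,120.473 159.773,120.473" fill="none" stroke="#0000ff"/>
  <polygon points="25.051,21.009 36.328,21.009 36.328,76.271 25.051,76.271" fill="none" stroke="#0000ff"/>
  <polyline points="182.507,50.978 140.215,63.781 60.707,84.314 12.061,92.398" fill="none" stroke="#0000ff"/>
</svg>

Machine Y-up, SVG Y-down with viewBox height 129.903, so y_svg = 129.903 − y_machine; X carries over. Every run uses S290, so all elements get stroke `#0000ff` (engrave).

Run 1: The run is open, so emit a `<polyline>` with points (Y-flipped): 161.467,80.894 77.680,56.625.

Run 2: The run is open, so emit a `<polyline>` with points (Y-flipped): 17.217,23.653 60.510,92.863 126.649,38.356.

Run 3: The run returns to its start, so emit a `<polygon>` with points (Y-flipped): 165.609,110.365 159.773,100.257 148.101,100.257 142.265,110.365 148.101,120.473 159.773,120.473.

Run 4: The run returns to its start, so emit a `<polygon>` with points (Y-flipped): 25.051,21.009 36.328,21.009 36.328,76.271 25.051,76.271.

Run 5: The run is open, so emit a `<polyline>` with points (Y-flipped): 182.507,50.978 140.215,63.781 60.707,84.314 12.061,92.398.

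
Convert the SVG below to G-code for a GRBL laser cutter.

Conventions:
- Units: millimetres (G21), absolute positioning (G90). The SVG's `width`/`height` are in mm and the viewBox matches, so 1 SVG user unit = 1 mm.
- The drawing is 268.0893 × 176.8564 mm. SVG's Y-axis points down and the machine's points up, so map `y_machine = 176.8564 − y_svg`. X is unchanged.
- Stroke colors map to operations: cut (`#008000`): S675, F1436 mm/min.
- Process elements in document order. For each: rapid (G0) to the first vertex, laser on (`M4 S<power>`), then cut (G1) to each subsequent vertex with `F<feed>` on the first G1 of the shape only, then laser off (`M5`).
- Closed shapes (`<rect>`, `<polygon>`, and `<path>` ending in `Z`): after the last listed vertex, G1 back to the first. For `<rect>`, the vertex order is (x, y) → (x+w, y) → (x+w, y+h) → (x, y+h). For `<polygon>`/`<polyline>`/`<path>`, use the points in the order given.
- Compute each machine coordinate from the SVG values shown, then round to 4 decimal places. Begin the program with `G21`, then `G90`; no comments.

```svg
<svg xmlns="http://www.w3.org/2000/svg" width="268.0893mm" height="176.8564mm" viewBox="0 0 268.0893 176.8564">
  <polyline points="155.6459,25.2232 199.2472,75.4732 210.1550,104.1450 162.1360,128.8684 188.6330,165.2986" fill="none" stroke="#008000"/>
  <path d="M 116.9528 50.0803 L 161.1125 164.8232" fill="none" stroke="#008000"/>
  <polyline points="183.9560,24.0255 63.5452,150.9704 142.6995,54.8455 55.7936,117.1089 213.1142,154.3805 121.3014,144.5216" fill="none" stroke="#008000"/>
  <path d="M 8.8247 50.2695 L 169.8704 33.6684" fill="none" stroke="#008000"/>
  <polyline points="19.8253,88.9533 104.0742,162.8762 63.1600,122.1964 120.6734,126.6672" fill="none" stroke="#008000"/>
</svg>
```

G21
G90
G0 X155.6459 Y151.6332
M4 S675
G1 X199.2472 Y101.3832 F1436
G1 X210.1550 Y72.7114
G1 X162.1360 Y47.9880
G1 X188.6330 Y11.5578
M5
G0 X116.9528 Y126.7761
M4 S675
G1 X161.1125 Y12.0332 F1436
M5
G0 X183.9560 Y152.8309
M4 S675
G1 X63.5452 Y25.8860 F1436
G1 X142.6995 Y122.0109
G1 X55.7936 Y59.7475
G1 X213.1142 Y22.4759
G1 X121.3014 Y32.3348
M5
G0 X8.8247 Y126.5869
M4 S675
G1 X169.8704 Y143.1880 F1436
M5
G0 X19.8253 Y87.9031
M4 S675
G1 X104.0742 Y13.9802 F1436
G1 X63.1600 Y54.6600
G1 X120.6734 Y50.1892
M5

1 u = 1 mm; y_m = 176.8564 − y.

[1] `<polyline>` open polyline, #008000→cut S675 F1436: (155.6459,151.6332) → (199.2472,101.3832) → (210.1550,72.7114) → (162.1360,47.9880) → (188.6330,11.5578)

[2] `<path>` line segment, #008000→cut S675 F1436: (116.9528,126.7761) → (161.1125,12.0332)

[3] `<polyline>` open polyline, #008000→cut S675 F1436: (183.9560,152.8309) → (63.5452,25.8860) → (142.6995,122.0109) → (55.7936,59.7475) → (213.1142,22.4759) → (121.3014,32.3348)

[4] `<path>` line segment, #008000→cut S675 F1436: (8.8247,126.5869) → (169.8704,143.1880)

[5] `<polyline>` open polyline, #008000→cut S675 F1436: (19.8253,87.9031) → (104.0742,13.9802) → (63.1600,54.6600) → (120.6734,50.1892)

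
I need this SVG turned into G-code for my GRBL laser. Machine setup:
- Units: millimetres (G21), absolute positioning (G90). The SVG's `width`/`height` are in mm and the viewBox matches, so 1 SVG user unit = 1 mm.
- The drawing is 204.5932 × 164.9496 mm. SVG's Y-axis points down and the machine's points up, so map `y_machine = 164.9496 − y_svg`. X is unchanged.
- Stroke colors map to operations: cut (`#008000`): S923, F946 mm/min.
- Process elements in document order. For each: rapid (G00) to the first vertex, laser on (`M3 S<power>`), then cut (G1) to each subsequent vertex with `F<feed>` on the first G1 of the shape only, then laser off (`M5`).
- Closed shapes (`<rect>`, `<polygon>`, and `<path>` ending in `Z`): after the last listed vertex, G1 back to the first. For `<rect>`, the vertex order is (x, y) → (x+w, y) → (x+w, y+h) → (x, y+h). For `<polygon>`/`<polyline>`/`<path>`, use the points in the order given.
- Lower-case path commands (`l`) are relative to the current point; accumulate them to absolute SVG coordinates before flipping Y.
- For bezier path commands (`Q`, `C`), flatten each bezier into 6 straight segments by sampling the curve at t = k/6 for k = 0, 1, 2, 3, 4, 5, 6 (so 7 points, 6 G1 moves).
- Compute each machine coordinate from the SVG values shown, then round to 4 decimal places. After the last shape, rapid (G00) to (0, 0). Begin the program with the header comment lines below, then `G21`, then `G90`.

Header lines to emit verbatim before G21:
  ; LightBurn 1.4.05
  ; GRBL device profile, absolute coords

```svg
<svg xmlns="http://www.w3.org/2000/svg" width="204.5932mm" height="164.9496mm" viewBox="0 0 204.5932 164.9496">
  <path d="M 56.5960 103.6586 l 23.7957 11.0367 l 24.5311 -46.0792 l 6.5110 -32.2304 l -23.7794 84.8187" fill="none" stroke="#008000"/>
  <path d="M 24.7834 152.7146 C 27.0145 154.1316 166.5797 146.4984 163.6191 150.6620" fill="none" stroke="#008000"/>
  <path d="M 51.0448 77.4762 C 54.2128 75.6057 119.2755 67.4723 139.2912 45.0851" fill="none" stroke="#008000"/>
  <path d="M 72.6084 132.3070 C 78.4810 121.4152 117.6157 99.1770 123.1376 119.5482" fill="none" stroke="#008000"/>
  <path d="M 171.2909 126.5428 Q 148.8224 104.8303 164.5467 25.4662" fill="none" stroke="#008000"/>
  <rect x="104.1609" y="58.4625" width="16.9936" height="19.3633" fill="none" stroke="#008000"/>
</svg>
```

; LightBurn 1.4.05
; GRBL device profile, absolute coords
G21
G90
G00 X56.5960 Y61.2910
M3 S923
G1 X80.3917 Y50.2543 F946
G1 X104.9228 Y96.3335
G1 X111.4338 Y128.5639
G1 X87.6544 Y43.7452
M5
G00 X24.7834 Y12.2350
M3 S923
G1 X36.0478 Y12.1842 F946
G1 X62.4274 Y13.0626
G1 X96.1481 Y14.2913
G1 X129.4363 Y15.2910
G1 X154.5179 Y15.4828
G1 X163.6191 Y14.2876
M5
G00 X51.0448 Y87.4734
M3 S923
G1 X57.2916 Y88.9676 F946
G1 X70.8836 Y91.7275
G1 X88.8501 Y95.9752
G1 X108.2206 Y101.9326
G1 X126.0245 Y109.8217
G1 X139.2912 Y119.8645
M5
G00 X72.6084 Y32.6426
M3 S923
G1 X78.0069 Y38.7842 F946
G1 X87.0915 Y45.3182
G1 X98.0045 Y50.7456
G1 X108.8883 Y53.5678
G1 X117.8852 Y52.2860
G1 X123.1376 Y45.4014
M5
G00 X171.2909 Y38.4068
M3 S923
G1 X164.8623 Y47.2457 F946
G1 X160.5555 Y59.2875
G1 X158.3706 Y74.5322
G1 X158.3075 Y92.9797
G1 X160.3662 Y114.6301
G1 X164.5467 Y139.4834
M5
G00 X104.1609 Y106.4871
M3 S923
G1 X121.1545 Y106.4871 F946
G1 X121.1545 Y87.1238
G1 X104.1609 Y87.1238
G1 X104.1609 Y106.4871
M5
G00 X0.0000 Y0.0000

viewBox `0 0 204.5932 164.9496` with mm width/height → 1 unit = 1 mm. Flip: y_m = 164.9496 − y_svg.

**Shape 1** — `<path>` open polyline, stroke `#008000` → cut (S923, F946). Machine vertices: (56.5960,61.2910) → (80.3917,50.2543) → (104.9228,96.3335) → (111.4338,128.5639) → (87.6544,43.7452). Open path.

**Shape 2** — `<path>` cubic bezier, stroke `#008000` → cut (S923, F946). Control points (SVG): P0=(24.7834,152.7146), P1=(27.0145,154.1316), P2=(166.5797,146.4984), P3=(163.6191,150.6620); sampled at t=k/6. Machine vertices: (24.7834,12.2350) → (36.0478,12.1842) → (62.4274,13.0626) → (96.1481,14.2913) → (129.4363,15.2910) → (154.5179,15.4828) → (163.6191,14.2876). Open path.

**Shape 3** — `<path>` cubic bezier, stroke `#008000` → cut (S923, F946). Control points (SVG): P0=(51.0448,77.4762), P1=(54.2128,75.6057), P2=(119.2755,67.4723), P3=(139.2912,45.0851); sampled at t=k/6. Machine vertices: (51.0448,87.4734) → (57.2916,88.9676) → (70.8836,91.7275) → (88.8501,95.9752) → (108.2206,101.9326) → (126.0245,109.8217) → (139.2912,119.8645). Open path.

**Shape 4** — `<path>` cubic bezier, stroke `#008000` → cut (S923, F946). Control points (SVG): P0=(72.6084,132.3070), P1=(78.4810,121.4152), P2=(117.6157,99.1770), P3=(123.1376,119.5482); sampled at t=k/6. Machine vertices: (72.6084,32.6426) → (78.0069,38.7842) → (87.0915,45.3182) → (98.0045,50.7456) → (108.8883,53.5678) → (117.8852,52.2860) → (123.1376,45.4014). Open path.

**Shape 5** — `<path>` quadratic bezier, stroke `#008000` → cut (S923, F946). Control points (SVG): P0=(171.2909,126.5428), P1=(148.8224,104.8303), P2=(164.5467,25.4662); sampled at t=k/6. Machine vertices: (171.2909,38.4068) → (164.8623,47.2457) → (160.5555,59.2875) → (158.3706,74.5322) → (158.3075,92.9797) → (160.3662,114.6301) → (164.5467,139.4834). Open path.

**Shape 6** — `<rect>` rectangle, stroke `#008000` → cut (S923, F946). Machine vertices: (104.1609,106.4871) → (121.1545,106.4871) → (121.1545,87.1238) → (104.1609,87.1238) → (104.1609,106.4871). Closed: final G1 returns to the first vertex.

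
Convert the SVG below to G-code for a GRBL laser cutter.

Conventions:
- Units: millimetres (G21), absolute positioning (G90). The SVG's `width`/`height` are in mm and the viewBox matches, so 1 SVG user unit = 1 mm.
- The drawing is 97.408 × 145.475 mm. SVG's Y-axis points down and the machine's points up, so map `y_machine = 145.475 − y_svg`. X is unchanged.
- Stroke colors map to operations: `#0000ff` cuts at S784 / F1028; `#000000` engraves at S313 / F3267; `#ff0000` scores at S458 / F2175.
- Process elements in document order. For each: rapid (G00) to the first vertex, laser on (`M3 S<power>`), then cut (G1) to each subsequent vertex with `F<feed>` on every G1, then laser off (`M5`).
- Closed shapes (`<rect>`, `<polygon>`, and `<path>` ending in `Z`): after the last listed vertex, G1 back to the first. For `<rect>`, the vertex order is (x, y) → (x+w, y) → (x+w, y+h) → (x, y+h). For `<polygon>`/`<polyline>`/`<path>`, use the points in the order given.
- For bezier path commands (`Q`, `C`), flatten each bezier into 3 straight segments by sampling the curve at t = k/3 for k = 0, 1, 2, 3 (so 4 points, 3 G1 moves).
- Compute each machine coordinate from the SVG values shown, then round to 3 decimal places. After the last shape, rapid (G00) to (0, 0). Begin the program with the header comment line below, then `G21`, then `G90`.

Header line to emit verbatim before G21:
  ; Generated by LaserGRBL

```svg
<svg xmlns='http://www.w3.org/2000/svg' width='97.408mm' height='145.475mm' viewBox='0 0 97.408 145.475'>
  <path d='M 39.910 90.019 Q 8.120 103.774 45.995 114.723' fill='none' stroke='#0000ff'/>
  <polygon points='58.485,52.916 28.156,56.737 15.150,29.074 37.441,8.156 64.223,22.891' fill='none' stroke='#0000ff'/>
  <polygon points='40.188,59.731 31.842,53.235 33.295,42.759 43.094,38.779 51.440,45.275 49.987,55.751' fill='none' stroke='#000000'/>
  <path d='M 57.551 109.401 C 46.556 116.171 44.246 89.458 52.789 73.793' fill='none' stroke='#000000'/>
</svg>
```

; Generated by LaserGRBL
G21
G90
G00 X39.910 Y55.456
M3 S784
G1 X26.457 Y46.598 F1028
G1 X28.486 Y38.363 F1028
G1 X45.995 Y30.752 F1028
M5
G00 X58.485 Y92.559
M3 S784
G1 X28.156 Y88.738 F1028
G1 X15.150 Y116.401 F1028
G1 X37.441 Y137.319 F1028
G1 X64.223 Y122.584 F1028
G1 X58.485 Y92.559 F1028
M5
G00 X40.188 Y85.744
M3 S313
G1 X31.842 Y92.240 F3267
G1 X33.295 Y102.716 F3267
G1 X43.094 Y106.696 F3267
G1 X51.440 Y100.200 F3267
G1 X49.987 Y89.724 F3267
G1 X40.188 Y85.744 F3267
M5
G00 X57.551 Y36.074
M3 S313
G1 X49.531 Y38.816 F3267
G1 X47.783 Y53.984 F3267
G1 X52.789 Y71.682 F3267
M5
G00 X0.000 Y0.000

Since the viewBox matches the mm dimensions, user units are millimetres directly. The only transform is the Y-flip y_m = 145.475 − y_svg.

Shape 1 is a quadratic bezier drawn with `<path>`. Its stroke #0000ff means cut at S784, F1028. After flipping Y the toolpath is (39.910,55.456) → (26.457,46.598) → (28.486,38.363) → (45.995,30.752).

Shape 2 is a regular polygon drawn with `<polygon>`. Its stroke #0000ff means cut at S784, F1028. After flipping Y the toolpath is (58.485,92.559) → (28.156,88.738) → (15.150,116.401) → (37.441,137.319) → (64.223,122.584) → (58.485,92.559), returning to the start.

Shape 3 is a regular polygon drawn with `<polygon>`. Its stroke #000000 means engrave at S313, F3267. After flipping Y the toolpath is (40.188,85.744) → (31.842,92.240) → (33.295,102.716) → (43.094,106.696) → (51.440,100.200) → (49.987,89.724) → (40.188,85.744), returning to the start.

Shape 4 is a cubic bezier drawn with `<path>`. Its stroke #000000 means engrave at S313, F3267. After flipping Y the toolpath is (57.551,36.074) → (49.531,38.816) → (47.783,53.984) → (52.789,71.682).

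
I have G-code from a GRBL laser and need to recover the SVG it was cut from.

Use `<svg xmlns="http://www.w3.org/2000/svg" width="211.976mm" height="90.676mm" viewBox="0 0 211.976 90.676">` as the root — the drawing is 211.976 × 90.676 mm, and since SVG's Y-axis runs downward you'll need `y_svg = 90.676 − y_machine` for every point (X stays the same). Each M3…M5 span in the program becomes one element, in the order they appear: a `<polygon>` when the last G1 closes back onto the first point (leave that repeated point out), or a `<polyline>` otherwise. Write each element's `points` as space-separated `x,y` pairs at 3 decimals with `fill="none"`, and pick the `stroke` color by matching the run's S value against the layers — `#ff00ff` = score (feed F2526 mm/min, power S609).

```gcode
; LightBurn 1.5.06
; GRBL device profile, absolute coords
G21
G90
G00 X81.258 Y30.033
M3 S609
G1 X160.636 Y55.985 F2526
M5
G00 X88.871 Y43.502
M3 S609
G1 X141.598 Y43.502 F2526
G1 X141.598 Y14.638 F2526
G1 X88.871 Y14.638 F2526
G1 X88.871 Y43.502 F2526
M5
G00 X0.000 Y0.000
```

Each laser-on run becomes one SVG element. Flip Y back into SVG space with y_svg = 90.676 − y_machine. Every run uses S609, so all elements get stroke `#ff00ff` (score).

Run 1: The run is open, so emit a `<polyline>` with points (Y-flipped): 81.258,60.643 160.636,34.691.

Run 2: The run returns to its start, so emit a `<polygon>` with points (Y-flipped): 88.871,47.174 141.598,47.174 141.598,76.038 88.871,76.038.

<svg xmlns="http://www.w3.org/2000/svg" width="211.976mm" height="90.676mm" viewBox="0 0 211.976 90.676">
  <polyline points="81.258,60.643 160.636,34.691" fill="none" stroke="#ff00ff"/>
  <polygon points="88.871,47.174 141.598,47.174 141.598,76.038 88.871,76.038" fill="none" stroke="#ff00ff"/>
</svg>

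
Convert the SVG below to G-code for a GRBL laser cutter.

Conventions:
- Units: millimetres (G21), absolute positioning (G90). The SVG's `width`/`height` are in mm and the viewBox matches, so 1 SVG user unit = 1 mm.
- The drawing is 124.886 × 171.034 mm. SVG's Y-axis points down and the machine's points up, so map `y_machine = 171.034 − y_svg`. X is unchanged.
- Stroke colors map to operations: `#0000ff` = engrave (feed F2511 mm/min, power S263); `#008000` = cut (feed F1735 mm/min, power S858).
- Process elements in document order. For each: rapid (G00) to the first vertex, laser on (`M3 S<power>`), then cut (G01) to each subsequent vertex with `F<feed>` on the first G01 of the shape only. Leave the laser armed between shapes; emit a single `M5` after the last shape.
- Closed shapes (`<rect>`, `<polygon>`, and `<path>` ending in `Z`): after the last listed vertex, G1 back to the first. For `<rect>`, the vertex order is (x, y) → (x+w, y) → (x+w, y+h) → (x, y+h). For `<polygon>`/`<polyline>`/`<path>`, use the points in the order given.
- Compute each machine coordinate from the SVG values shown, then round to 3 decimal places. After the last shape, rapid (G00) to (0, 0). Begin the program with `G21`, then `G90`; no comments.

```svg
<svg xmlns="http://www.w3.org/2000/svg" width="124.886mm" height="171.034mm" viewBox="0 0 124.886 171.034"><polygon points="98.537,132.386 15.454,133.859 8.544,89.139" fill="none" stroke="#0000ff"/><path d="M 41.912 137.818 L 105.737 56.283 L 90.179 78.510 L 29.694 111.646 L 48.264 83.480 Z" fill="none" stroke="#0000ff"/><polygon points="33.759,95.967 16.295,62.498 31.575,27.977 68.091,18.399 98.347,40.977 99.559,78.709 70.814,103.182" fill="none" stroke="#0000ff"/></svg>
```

Since the viewBox matches the mm dimensions, user units are millimetres directly. The only transform is the Y-flip y_m = 171.034 − y_svg.

Shape 1 is a closed polygon drawn with `<polygon>`. Its stroke #0000ff means engrave at S263, F2511. After flipping Y the toolpath is (98.537,38.648) → (15.454,37.175) → (8.544,81.895) → (98.537,38.648), returning to the start.

Shape 2 is a closed polygon drawn with `<path>`. Its stroke #0000ff means engrave at S263, F2511. After flipping Y the toolpath is (41.912,33.216) → (105.737,114.751) → (90.179,92.524) → (29.694,59.388) → (48.264,87.554) → (41.912,33.216), returning to the start.

Shape 3 is a regular polygon drawn with `<polygon>`. Its stroke #0000ff means engrave at S263, F2511. After flipping Y the toolpath is (33.759,75.067) → (16.295,108.536) → (31.575,143.057) → (68.091,152.635) → (98.347,130.057) → (99.559,92.325) → (70.814,67.852) → (33.759,75.067), returning to the start.

G21
G90
G00 X98.537 Y38.648
M3 S263
G01 X15.454 Y37.175 F2511
G01 X8.544 Y81.895
G01 X98.537 Y38.648
G00 X41.912 Y33.216
M3 S263
G01 X105.737 Y114.751 F2511
G01 X90.179 Y92.524
G01 X29.694 Y59.388
G01 X48.264 Y87.554
G01 X41.912 Y33.216
G00 X33.759 Y75.067
M3 S263
G01 X16.295 Y108.536 F2511
G01 X31.575 Y143.057
G01 X68.091 Y152.635
G01 X98.347 Y130.057
G01 X99.559 Y92.325
G01 X70.814 Y67.852
G01 X33.759 Y75.067
M5
G00 X0.000 Y0.000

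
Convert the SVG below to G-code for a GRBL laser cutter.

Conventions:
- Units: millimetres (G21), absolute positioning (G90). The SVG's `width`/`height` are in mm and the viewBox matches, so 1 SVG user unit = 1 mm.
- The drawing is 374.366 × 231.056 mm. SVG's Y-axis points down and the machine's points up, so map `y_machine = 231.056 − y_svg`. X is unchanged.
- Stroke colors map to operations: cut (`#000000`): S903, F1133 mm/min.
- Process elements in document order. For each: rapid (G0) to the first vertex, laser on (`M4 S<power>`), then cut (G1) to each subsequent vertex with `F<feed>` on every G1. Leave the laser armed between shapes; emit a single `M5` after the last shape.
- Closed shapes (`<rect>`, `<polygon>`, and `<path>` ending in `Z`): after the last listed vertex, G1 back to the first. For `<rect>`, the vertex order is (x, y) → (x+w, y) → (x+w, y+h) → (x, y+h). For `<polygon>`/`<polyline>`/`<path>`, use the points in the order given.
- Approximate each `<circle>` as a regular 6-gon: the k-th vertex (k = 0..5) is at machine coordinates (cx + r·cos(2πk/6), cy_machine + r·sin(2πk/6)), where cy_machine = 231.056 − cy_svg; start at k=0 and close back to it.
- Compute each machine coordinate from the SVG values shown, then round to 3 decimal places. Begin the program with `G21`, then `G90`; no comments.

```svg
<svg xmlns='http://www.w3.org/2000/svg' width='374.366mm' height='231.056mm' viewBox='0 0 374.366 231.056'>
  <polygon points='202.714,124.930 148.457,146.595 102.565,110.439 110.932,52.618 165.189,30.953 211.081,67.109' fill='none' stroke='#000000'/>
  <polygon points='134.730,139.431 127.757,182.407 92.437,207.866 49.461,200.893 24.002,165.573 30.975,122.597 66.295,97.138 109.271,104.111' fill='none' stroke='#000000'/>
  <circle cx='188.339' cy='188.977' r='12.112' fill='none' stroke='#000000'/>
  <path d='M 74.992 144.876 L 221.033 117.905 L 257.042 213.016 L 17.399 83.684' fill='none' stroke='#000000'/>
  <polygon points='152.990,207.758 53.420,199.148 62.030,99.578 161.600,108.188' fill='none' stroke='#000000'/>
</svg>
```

1 u = 1 mm; y_m = 231.056 − y.

[1] `<polygon>` regular polygon, #000000→cut S903 F1133: (202.714,106.126) → (148.457,84.461) → (102.565,120.617) → (110.932,178.438) → (165.189,200.103) → (211.081,163.947) → (202.714,106.126) (closed)

[2] `<polygon>` regular polygon, #000000→cut S903 F1133: (134.730,91.625) → (127.757,48.649) → (92.437,23.190) → (49.461,30.163) → (24.002,65.483) → (30.975,108.459) → (66.295,133.918) → (109.271,126.945) → (134.730,91.625) (closed)

[3] `<circle>` circle, #000000→cut S903 F1133: (200.451,42.079) → (194.395,52.568) → (182.283,52.568) → (176.227,42.079) → (182.283,31.590) → (194.395,31.590) → (200.451,42.079) (closed)

[4] `<path>` open polyline, #000000→cut S903 F1133: (74.992,86.180) → (221.033,113.151) → (257.042,18.040) → (17.399,147.372)

[5] `<polygon>` regular polygon, #000000→cut S903 F1133: (152.990,23.298) → (53.420,31.908) → (62.030,131.478) → (161.600,122.868) → (152.990,23.298) (closed)

G21
G90
G0 X202.714 Y106.126
M4 S903
G1 X148.457 Y84.461 F1133
G1 X102.565 Y120.617 F1133
G1 X110.932 Y178.438 F1133
G1 X165.189 Y200.103 F1133
G1 X211.081 Y163.947 F1133
G1 X202.714 Y106.126 F1133
G0 X134.730 Y91.625
M4 S903
G1 X127.757 Y48.649 F1133
G1 X92.437 Y23.190 F1133
G1 X49.461 Y30.163 F1133
G1 X24.002 Y65.483 F1133
G1 X30.975 Y108.459 F1133
G1 X66.295 Y133.918 F1133
G1 X109.271 Y126.945 F1133
G1 X134.730 Y91.625 F1133
G0 X200.451 Y42.079
M4 S903
G1 X194.395 Y52.568 F1133
G1 X182.283 Y52.568 F1133
G1 X176.227 Y42.079 F1133
G1 X182.283 Y31.590 F1133
G1 X194.395 Y31.590 F1133
G1 X200.451 Y42.079 F1133
G0 X74.992 Y86.180
M4 S903
G1 X221.033 Y113.151 F1133
G1 X257.042 Y18.040 F1133
G1 X17.399 Y147.372 F1133
G0 X152.990 Y23.298
M4 S903
G1 X53.420 Y31.908 F1133
G1 X62.030 Y131.478 F1133
G1 X161.600 Y122.868 F1133
G1 X152.990 Y23.298 F1133
M5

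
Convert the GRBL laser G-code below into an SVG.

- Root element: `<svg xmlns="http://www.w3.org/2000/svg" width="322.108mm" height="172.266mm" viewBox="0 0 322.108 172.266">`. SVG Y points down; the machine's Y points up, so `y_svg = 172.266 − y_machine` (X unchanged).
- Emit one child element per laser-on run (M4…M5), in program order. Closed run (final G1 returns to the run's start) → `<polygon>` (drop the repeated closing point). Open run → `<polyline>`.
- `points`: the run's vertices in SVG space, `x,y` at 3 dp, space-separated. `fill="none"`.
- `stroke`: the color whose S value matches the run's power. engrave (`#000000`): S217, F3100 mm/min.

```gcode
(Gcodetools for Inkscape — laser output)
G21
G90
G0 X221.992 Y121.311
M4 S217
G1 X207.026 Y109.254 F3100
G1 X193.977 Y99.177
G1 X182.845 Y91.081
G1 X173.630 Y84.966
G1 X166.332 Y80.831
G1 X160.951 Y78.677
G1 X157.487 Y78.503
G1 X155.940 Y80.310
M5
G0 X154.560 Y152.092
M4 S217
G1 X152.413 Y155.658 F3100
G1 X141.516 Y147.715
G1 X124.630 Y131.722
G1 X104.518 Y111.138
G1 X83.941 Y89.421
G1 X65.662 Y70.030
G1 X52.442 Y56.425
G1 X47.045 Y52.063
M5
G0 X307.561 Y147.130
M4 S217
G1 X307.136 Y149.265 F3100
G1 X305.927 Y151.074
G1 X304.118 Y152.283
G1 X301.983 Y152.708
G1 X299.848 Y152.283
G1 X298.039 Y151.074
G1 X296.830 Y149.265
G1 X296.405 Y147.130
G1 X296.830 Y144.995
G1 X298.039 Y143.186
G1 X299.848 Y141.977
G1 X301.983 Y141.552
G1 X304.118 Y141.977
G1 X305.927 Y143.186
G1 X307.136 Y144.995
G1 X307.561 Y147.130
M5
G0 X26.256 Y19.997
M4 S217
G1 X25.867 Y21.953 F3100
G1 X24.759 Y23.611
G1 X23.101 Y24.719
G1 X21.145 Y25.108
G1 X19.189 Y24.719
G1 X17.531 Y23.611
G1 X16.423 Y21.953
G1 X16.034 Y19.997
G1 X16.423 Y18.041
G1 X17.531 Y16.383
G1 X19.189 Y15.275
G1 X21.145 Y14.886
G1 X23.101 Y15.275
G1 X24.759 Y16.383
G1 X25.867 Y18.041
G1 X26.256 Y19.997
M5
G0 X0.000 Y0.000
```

<svg xmlns="http://www.w3.org/2000/svg" width="322.108mm" height="172.266mm" viewBox="0 0 322.108 172.266">
  <polyline points="221.992,50.955 207.026,63.012 193.977,73.089 182.845,81.185 173.630,87.300 166.332,91.435 160.951,93.589 157.487,93.763 155.940,91.956" fill="none" stroke="#000000"/>
  <polyline points="154.560,20.174 152.413,16.608 141.516,24.551 124.630,40.544 104.518,61.128 83.941,82.845 65.662,102.236 52.442,115.841 47.045,120.203" fill="none" stroke="#000000"/>
  <polygon points="307.561,25.136 307.136,23.001 305.927,21.192 304.118,19.983 301.983,19.558 299.848,19.983 298.039,21.192 296.830,23.001 296.405,25.136 296.830,27.271 298.039,29.080 299.848,30.289 301.983,30.714 304.118,30.289 305.927,29.080 307.136,27.271" fill="none" stroke="#000000"/>
  <polygon points="26.256,152.269 25.867,150.313 24.759,148.655 23.101,147.547 21.145,147.158 19.189,147.547 17.531,148.655 16.423,150.313 16.034,152.269 16.423,154.225 17.531,155.883 19.189,156.991 21.145,157.380 23.101,156.991 24.759,155.883 25.867,154.225" fill="none" stroke="#000000"/>
</svg>

Each laser-on run becomes one SVG element. Flip Y back into SVG space with y_svg = 172.266 − y_machine. Every run uses S217, so all elements get stroke `#000000` (engrave).

Run 1: The run is open, so emit a `<polyline>` with points (Y-flipped): 221.992,50.955 207.026,63.012 193.977,73.089 182.845,81.185 173.630,87.300 166.332,91.435 160.951,93.589 157.487,93.763 155.940,91.956.

Run 2: The run is open, so emit a `<polyline>` with points (Y-flipped): 154.560,20.174 152.413,16.608 141.516,24.551 124.630,40.544 104.518,61.128 83.941,82.845 65.662,102.236 52.442,115.841 47.045,120.203.

Run 3: The run returns to its start, so emit a `<polygon>` with points (Y-flipped): 307.561,25.136 307.136,23.001 305.927,21.192 304.118,19.983 301.983,19.558 299.848,19.983 298.039,21.192 296.830,23.001 296.405,25.136 296.830,27.271 298.039,29.080 299.848,30.289 301.983,30.714 304.118,30.289 305.927,29.080 307.136,27.271.

Run 4: The run returns to its start, so emit a `<polygon>` with points (Y-flipped): 26.256,152.269 25.867,150.313 24.759,148.655 23.101,147.547 21.145,147.158 19.189,147.547 17.531,148.655 16.423,150.313 16.034,152.269 16.423,154.225 17.531,155.883 19.189,156.991 21.145,157.380 23.101,156.991 24.759,155.883 25.867,154.225.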